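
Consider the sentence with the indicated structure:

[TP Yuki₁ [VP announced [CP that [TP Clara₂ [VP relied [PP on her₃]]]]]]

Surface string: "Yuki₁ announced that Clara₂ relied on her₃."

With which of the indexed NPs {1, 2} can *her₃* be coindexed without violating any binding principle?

*her* is a pronoun, so Principle B applies: it must be free in its binding domain.
Binding domain of *her₃*: the embedded TP, whose subject is Clara₂.
*Yuki₁* c-commands the pronoun but from outside its binding domain, and is not c-commanded by it → coindexation permitted.
*Clara₂* c-commands the pronoun within its binding domain → coindexation would violate Principle B.

{1}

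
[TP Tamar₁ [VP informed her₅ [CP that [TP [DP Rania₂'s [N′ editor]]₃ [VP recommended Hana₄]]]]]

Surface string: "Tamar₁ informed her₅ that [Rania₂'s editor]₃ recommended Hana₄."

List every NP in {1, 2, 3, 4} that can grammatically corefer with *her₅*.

none

*her* is a pronoun, so Principle B applies: it must be free in its binding domain.
Binding domain of *her₅*: the matrix TP, whose subject is Tamar₁.
*Tamar₁* c-commands the pronoun within its binding domain → coindexation would violate Principle B.
*Rania₂*: the pronoun c-commands this R-expression → coindexation would violate Principle C on *Rania₂*.
*[Rania₂'s editor]₃*: the pronoun c-commands this R-expression → coindexation would violate Principle C on *[Rania₂'s editor]₃*.
*Hana₄*: the pronoun c-commands this R-expression → coindexation would violate Principle C on *Hana₄*.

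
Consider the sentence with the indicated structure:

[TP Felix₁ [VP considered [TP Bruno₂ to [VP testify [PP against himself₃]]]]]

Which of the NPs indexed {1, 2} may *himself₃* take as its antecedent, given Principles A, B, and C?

*himself* is an anaphor, so Principle A applies: it must be bound in its binding domain.
Binding domain of *himself₃*: the embedded TP, whose subject is Bruno₂.
*Felix₁* c-commands the anaphor but is outside its binding domain → cannot satisfy Principle A.
*Bruno₂* c-commands the anaphor within its binding domain → licit binder.

{2}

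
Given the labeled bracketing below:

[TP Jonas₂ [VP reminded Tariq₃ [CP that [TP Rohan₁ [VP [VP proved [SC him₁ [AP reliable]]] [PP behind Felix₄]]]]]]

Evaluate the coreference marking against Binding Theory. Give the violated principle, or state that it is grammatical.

The two coindexed NPs are *Rohan₁* and *him₁*.
*him₁* is a pronoun. Its binding domain is the embedded TP, whose subject is Rohan₁.
*Rohan₁* c-commands it within that domain and carries the same index.
The pronoun is locally bound → Principle B violation.

Principle B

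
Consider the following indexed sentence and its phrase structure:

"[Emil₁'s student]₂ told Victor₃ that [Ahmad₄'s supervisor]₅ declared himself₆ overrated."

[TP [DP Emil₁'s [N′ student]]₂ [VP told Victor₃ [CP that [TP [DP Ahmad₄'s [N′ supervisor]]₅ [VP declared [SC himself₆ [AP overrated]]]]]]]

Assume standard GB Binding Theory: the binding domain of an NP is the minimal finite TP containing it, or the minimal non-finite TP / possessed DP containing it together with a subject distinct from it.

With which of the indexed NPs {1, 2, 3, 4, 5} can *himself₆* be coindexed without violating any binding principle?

{5}

*himself* is an anaphor, so Principle A applies: it must be bound in its binding domain.
Binding domain of *himself₆*: the embedded TP, whose subject is [Ahmad₄'s supervisor]₅.
*Emil₁* does not c-command the anaphor → cannot bind it.
*[Emil₁'s student]₂* c-commands the anaphor but is outside its binding domain → cannot satisfy Principle A.
*Victor₃* c-commands the anaphor but is outside its binding domain → cannot satisfy Principle A.
*Ahmad₄* does not c-command the anaphor → cannot bind it.
*[Ahmad₄'s supervisor]₅* c-commands the anaphor within its binding domain → licit binder.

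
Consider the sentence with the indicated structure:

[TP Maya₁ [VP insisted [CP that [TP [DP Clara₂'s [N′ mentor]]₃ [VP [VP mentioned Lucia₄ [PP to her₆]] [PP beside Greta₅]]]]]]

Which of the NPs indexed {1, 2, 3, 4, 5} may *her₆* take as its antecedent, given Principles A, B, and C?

{1, 2, 5}

*her* is a pronoun, so Principle B applies: it must be free in its binding domain.
Binding domain of *her₆*: the embedded TP, whose subject is [Clara₂'s mentor]₃.
*Maya₁* c-commands the pronoun but from outside its binding domain, and is not c-commanded by it → coindexation permitted.
*Clara₂* and the pronoun do not c-command one another → neither Principle B nor Principle C is at stake; coindexation permitted.
*[Clara₂'s mentor]₃* c-commands the pronoun within its binding domain → coindexation would violate Principle B.
*Lucia₄* c-commands the pronoun within its binding domain → coindexation would violate Principle B.
*Greta₅* and the pronoun do not c-command one another → neither Principle B nor Principle C is at stake; coindexation permitted.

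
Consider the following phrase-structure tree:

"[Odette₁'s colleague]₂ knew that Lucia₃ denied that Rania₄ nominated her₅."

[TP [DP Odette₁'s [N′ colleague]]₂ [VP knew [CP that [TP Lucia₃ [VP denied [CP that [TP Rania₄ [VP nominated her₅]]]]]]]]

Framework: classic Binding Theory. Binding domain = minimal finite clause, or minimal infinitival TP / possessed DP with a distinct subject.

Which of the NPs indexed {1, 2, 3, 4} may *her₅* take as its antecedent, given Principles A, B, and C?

*her* is a pronoun, so Principle B applies: it must be free in its binding domain.
Binding domain of *her₅*: the embedded TP, whose subject is Rania₄.
*Odette₁* and the pronoun do not c-command one another → neither Principle B nor Principle C is at stake; coindexation permitted.
*[Odette₁'s colleague]₂* c-commands the pronoun but from outside its binding domain, and is not c-commanded by it → coindexation permitted.
*Lucia₃* c-commands the pronoun but from outside its binding domain, and is not c-commanded by it → coindexation permitted.
*Rania₄* c-commands the pronoun within its binding domain → coindexation would violate Principle B.

{1, 2, 3}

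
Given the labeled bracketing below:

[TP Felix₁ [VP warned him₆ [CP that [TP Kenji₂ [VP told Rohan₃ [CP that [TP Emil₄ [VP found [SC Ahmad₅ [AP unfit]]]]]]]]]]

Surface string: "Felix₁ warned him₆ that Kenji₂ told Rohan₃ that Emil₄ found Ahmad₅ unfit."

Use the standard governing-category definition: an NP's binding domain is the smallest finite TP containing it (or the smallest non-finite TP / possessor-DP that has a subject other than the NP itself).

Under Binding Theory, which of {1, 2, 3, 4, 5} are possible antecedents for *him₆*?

none

*him* is a pronoun, so Principle B applies: it must be free in its binding domain.
Binding domain of *him₆*: the matrix TP, whose subject is Felix₁.
*Felix₁* c-commands the pronoun within its binding domain → coindexation would violate Principle B.
*Kenji₂*: the pronoun c-commands this R-expression → coindexation would violate Principle C on *Kenji₂*.
*Rohan₃*: the pronoun c-commands this R-expression → coindexation would violate Principle C on *Rohan₃*.
*Emil₄*: the pronoun c-commands this R-expression → coindexation would violate Principle C on *Emil₄*.
*Ahmad₅*: the pronoun c-commands this R-expression → coindexation would violate Principle C on *Ahmad₅*.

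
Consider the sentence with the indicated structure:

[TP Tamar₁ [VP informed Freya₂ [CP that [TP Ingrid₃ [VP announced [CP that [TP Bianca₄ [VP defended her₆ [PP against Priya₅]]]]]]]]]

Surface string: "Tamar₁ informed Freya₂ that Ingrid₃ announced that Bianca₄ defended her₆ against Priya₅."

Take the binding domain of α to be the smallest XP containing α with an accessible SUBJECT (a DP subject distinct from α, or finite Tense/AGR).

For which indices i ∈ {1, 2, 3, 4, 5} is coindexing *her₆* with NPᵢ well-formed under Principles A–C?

*her* is a pronoun, so Principle B applies: it must be free in its binding domain.
Binding domain of *her₆*: the embedded TP, whose subject is Bianca₄.
*Tamar₁* c-commands the pronoun but from outside its binding domain, and is not c-commanded by it → coindexation permitted.
*Freya₂* c-commands the pronoun but from outside its binding domain, and is not c-commanded by it → coindexation permitted.
*Ingrid₃* c-commands the pronoun but from outside its binding domain, and is not c-commanded by it → coindexation permitted.
*Bianca₄* c-commands the pronoun within its binding domain → coindexation would violate Principle B.
*Priya₅*: the pronoun c-commands this R-expression → coindexation would violate Principle C on *Priya₅*.

{1, 2, 3}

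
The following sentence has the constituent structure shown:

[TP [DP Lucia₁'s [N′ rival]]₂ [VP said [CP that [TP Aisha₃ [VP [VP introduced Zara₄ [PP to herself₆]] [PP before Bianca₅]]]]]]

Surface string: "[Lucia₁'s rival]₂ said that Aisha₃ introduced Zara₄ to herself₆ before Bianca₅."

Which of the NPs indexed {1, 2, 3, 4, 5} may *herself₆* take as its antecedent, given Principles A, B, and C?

*herself* is an anaphor, so Principle A applies: it must be bound in its binding domain.
Binding domain of *herself₆*: the embedded TP, whose subject is Aisha₃.
*Lucia₁* does not c-command the anaphor → cannot bind it.
*[Lucia₁'s rival]₂* c-commands the anaphor but is outside its binding domain → cannot satisfy Principle A.
*Aisha₃* c-commands the anaphor within its binding domain → licit binder.
*Zara₄* c-commands the anaphor within its binding domain → licit binder.
*Bianca₅* does not c-command the anaphor → cannot bind it.

{3, 4}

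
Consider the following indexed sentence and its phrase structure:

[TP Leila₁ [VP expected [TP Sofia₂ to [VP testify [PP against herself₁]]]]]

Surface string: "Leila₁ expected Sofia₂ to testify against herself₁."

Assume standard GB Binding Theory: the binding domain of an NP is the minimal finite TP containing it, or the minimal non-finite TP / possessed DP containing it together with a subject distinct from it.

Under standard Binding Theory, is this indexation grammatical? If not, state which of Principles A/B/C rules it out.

The two coindexed NPs are *Leila₁* and *herself₁*.
*herself₁* is an anaphor. Principle A requires it to be bound within its binding domain — the embedded TP, whose subject is Sofia₂.
Within that domain it is c-commanded by *Sofia₂*, which does not share its index.
*Leila₁* does c-command the anaphor, but from outside its binding domain.
The anaphor is unbound in its domain → Principle A violation.

Principle A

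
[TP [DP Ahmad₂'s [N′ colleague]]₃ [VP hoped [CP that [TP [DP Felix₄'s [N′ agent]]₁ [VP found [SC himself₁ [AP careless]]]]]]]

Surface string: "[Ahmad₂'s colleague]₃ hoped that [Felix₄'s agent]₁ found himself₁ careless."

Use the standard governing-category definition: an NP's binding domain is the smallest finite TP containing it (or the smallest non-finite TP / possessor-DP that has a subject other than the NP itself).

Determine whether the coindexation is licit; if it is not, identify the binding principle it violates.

The two coindexed NPs are *[Felix₄'s agent]₁* and *himself₁*.
*himself₁* is an anaphor; its binding domain is the embedded TP, whose subject is [Felix₄'s agent]₁. *[Felix₄'s agent]₁* c-commands it within that domain and shares its index, so Principle A is satisfied.
*[Felix₄'s agent]₁* is an R-expression; *himself₁* does not c-command it, and no other NP shares its index, so Principle C is satisfied.
All principles are respected.

grammatical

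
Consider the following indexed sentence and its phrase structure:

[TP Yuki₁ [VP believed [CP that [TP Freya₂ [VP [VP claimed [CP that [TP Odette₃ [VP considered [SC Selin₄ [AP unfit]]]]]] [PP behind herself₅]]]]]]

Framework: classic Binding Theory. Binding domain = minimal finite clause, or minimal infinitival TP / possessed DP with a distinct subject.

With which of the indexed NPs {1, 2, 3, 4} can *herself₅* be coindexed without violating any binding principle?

*herself* is an anaphor, so Principle A applies: it must be bound in its binding domain.
Binding domain of *herself₅*: the embedded TP, whose subject is Freya₂.
*Yuki₁* c-commands the anaphor but is outside its binding domain → cannot satisfy Principle A.
*Freya₂* c-commands the anaphor within its binding domain → licit binder.
*Odette₃* does not c-command the anaphor → cannot bind it.
*Selin₄* does not c-command the anaphor → cannot bind it.

{2}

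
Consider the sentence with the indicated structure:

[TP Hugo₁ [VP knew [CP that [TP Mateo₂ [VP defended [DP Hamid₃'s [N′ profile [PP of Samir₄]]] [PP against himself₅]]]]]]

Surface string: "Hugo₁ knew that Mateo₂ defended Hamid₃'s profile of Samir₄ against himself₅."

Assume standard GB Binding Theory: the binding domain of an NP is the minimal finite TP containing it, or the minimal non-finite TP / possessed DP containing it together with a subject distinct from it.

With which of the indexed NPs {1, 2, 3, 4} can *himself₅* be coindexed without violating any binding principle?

*himself* is an anaphor, so Principle A applies: it must be bound in its binding domain.
Binding domain of *himself₅*: the embedded TP, whose subject is Mateo₂.
*Hugo₁* c-commands the anaphor but is outside its binding domain → cannot satisfy Principle A.
*Mateo₂* c-commands the anaphor within its binding domain → licit binder.
*Hamid₃* does not c-command the anaphor → cannot bind it.
*Samir₄* does not c-command the anaphor → cannot bind it.

{2}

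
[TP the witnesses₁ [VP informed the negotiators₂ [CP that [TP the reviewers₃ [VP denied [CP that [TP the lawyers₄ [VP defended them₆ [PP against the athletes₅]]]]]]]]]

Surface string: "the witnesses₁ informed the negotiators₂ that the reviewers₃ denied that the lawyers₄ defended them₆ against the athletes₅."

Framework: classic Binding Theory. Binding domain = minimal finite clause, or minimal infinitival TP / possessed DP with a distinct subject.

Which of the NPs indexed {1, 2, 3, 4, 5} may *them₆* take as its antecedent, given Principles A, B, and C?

*them* is a pronoun, so Principle B applies: it must be free in its binding domain.
Binding domain of *them₆*: the embedded TP, whose subject is the lawyers₄.
*the witnesses₁* c-commands the pronoun but from outside its binding domain, and is not c-commanded by it → coindexation permitted.
*the negotiators₂* c-commands the pronoun but from outside its binding domain, and is not c-commanded by it → coindexation permitted.
*the reviewers₃* c-commands the pronoun but from outside its binding domain, and is not c-commanded by it → coindexation permitted.
*the lawyers₄* c-commands the pronoun within its binding domain → coindexation would violate Principle B.
*the athletes₅*: the pronoun c-commands this R-expression → coindexation would violate Principle C on *the athletes₅*.

{1, 2, 3}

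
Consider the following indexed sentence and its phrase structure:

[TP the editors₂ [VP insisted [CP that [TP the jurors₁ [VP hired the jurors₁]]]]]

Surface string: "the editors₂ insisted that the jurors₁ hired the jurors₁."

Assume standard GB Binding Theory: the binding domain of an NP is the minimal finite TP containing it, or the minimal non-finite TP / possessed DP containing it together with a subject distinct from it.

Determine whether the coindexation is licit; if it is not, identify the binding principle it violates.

The two coindexed NPs are *the jurors₁* (the higher occurrence) and *the jurors₁* (the lower occurrence).
*the jurors₁* (the lower occurrence) is an R-expression. Principle C requires it to be free everywhere.
*the jurors₁* (the higher occurrence) c-commands it and carries the same index.
The R-expression is bound → Principle C violation.

Principle C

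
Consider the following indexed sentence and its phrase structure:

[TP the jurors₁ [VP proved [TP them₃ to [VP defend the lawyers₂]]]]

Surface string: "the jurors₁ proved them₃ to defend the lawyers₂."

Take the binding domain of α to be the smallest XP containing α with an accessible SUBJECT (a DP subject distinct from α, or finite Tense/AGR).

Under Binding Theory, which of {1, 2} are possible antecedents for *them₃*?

none

*them* is a pronoun, so Principle B applies: it must be free in its binding domain.
Binding domain of *them₃*: the matrix TP, whose subject is the jurors₁.
*the jurors₁* c-commands the pronoun within its binding domain → coindexation would violate Principle B.
*the lawyers₂*: the pronoun c-commands this R-expression → coindexation would violate Principle C on *the lawyers₂*.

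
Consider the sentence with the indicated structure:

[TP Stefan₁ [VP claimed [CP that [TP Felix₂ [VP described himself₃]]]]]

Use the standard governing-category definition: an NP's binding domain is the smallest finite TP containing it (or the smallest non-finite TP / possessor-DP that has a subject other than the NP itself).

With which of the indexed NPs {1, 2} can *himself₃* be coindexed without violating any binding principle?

*himself* is an anaphor, so Principle A applies: it must be bound in its binding domain.
Binding domain of *himself₃*: the embedded TP, whose subject is Felix₂.
*Stefan₁* c-commands the anaphor but is outside its binding domain → cannot satisfy Principle A.
*Felix₂* c-commands the anaphor within its binding domain → licit binder.

{2}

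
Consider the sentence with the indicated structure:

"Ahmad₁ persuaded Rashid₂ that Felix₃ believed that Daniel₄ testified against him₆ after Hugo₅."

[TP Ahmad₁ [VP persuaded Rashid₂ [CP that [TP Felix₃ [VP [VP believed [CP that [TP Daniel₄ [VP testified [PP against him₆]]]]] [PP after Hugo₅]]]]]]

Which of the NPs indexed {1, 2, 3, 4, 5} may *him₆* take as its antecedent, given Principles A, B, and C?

{1, 2, 3, 5}

*him* is a pronoun, so Principle B applies: it must be free in its binding domain.
Binding domain of *him₆*: the embedded TP, whose subject is Daniel₄.
*Ahmad₁* c-commands the pronoun but from outside its binding domain, and is not c-commanded by it → coindexation permitted.
*Rashid₂* c-commands the pronoun but from outside its binding domain, and is not c-commanded by it → coindexation permitted.
*Felix₃* c-commands the pronoun but from outside its binding domain, and is not c-commanded by it → coindexation permitted.
*Daniel₄* c-commands the pronoun within its binding domain → coindexation would violate Principle B.
*Hugo₅* and the pronoun do not c-command one another → neither Principle B nor Principle C is at stake; coindexation permitted.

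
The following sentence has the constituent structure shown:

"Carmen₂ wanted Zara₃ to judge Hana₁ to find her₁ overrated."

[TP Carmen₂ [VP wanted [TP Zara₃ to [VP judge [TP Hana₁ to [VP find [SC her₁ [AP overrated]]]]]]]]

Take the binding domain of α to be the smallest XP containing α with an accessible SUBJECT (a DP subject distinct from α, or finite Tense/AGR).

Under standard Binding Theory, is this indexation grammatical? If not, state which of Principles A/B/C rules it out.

The two coindexed NPs are *Hana₁* and *her₁*.
*her₁* is a pronoun. Its binding domain is the embedded TP, whose subject is Hana₁.
*Hana₁* c-commands it within that domain and carries the same index.
The pronoun is locally bound → Principle B violation.

Principle B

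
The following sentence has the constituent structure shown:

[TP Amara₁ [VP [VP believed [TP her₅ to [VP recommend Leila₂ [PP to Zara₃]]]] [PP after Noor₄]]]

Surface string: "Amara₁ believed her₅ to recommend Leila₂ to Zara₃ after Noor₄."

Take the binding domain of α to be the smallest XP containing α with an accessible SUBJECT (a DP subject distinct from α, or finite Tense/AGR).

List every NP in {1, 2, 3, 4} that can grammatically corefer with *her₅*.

{4}

*her* is a pronoun, so Principle B applies: it must be free in its binding domain.
Binding domain of *her₅*: the matrix TP, whose subject is Amara₁.
*Amara₁* c-commands the pronoun within its binding domain → coindexation would violate Principle B.
*Leila₂*: the pronoun c-commands this R-expression → coindexation would violate Principle C on *Leila₂*.
*Zara₃*: the pronoun c-commands this R-expression → coindexation would violate Principle C on *Zara₃*.
*Noor₄* and the pronoun do not c-command one another → neither Principle B nor Principle C is at stake; coindexation permitted.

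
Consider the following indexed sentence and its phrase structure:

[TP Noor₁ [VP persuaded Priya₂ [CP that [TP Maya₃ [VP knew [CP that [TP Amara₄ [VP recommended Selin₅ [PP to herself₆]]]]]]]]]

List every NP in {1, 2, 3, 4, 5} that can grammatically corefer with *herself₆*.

{4, 5}

*herself* is an anaphor, so Principle A applies: it must be bound in its binding domain.
Binding domain of *herself₆*: the embedded TP, whose subject is Amara₄.
*Noor₁* c-commands the anaphor but is outside its binding domain → cannot satisfy Principle A.
*Priya₂* c-commands the anaphor but is outside its binding domain → cannot satisfy Principle A.
*Maya₃* c-commands the anaphor but is outside its binding domain → cannot satisfy Principle A.
*Amara₄* c-commands the anaphor within its binding domain → licit binder.
*Selin₅* c-commands the anaphor within its binding domain → licit binder.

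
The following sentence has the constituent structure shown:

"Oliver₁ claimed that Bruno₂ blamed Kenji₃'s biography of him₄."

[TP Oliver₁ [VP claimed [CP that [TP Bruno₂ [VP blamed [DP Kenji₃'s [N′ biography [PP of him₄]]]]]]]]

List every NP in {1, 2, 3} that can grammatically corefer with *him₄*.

{1, 2}

*him* is a pronoun, so Principle B applies: it must be free in its binding domain.
Binding domain of *him₄*: the possessed DP, whose subject is Kenji₃.
*Oliver₁* c-commands the pronoun but from outside its binding domain, and is not c-commanded by it → coindexation permitted.
*Bruno₂* c-commands the pronoun but from outside its binding domain, and is not c-commanded by it → coindexation permitted.
*Kenji₃* c-commands the pronoun within its binding domain → coindexation would violate Principle B.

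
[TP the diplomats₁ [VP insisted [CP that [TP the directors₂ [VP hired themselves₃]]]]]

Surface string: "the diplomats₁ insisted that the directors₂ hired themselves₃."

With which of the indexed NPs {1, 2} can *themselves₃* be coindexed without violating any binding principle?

*themselves* is an anaphor, so Principle A applies: it must be bound in its binding domain.
Binding domain of *themselves₃*: the embedded TP, whose subject is the directors₂.
*the diplomats₁* c-commands the anaphor but is outside its binding domain → cannot satisfy Principle A.
*the directors₂* c-commands the anaphor within its binding domain → licit binder.

{2}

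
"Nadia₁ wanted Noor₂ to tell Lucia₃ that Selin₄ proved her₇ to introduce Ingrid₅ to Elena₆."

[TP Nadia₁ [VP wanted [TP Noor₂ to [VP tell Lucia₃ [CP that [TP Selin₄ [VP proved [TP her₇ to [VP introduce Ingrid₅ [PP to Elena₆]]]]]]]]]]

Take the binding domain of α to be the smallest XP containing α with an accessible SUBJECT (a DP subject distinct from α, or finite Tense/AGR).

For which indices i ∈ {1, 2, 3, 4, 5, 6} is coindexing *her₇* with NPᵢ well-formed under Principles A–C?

{1, 2, 3}

*her* is a pronoun, so Principle B applies: it must be free in its binding domain.
Binding domain of *her₇*: the embedded TP, whose subject is Selin₄.
*Nadia₁* c-commands the pronoun but from outside its binding domain, and is not c-commanded by it → coindexation permitted.
*Noor₂* c-commands the pronoun but from outside its binding domain, and is not c-commanded by it → coindexation permitted.
*Lucia₃* c-commands the pronoun but from outside its binding domain, and is not c-commanded by it → coindexation permitted.
*Selin₄* c-commands the pronoun within its binding domain → coindexation would violate Principle B.
*Ingrid₅*: the pronoun c-commands this R-expression → coindexation would violate Principle C on *Ingrid₅*.
*Elena₆*: the pronoun c-commands this R-expression → coindexation would violate Principle C on *Elena₆*.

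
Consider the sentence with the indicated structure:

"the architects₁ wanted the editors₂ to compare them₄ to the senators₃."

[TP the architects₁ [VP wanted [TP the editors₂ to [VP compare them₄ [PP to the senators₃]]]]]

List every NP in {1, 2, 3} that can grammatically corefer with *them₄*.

*them* is a pronoun, so Principle B applies: it must be free in its binding domain.
Binding domain of *them₄*: the embedded TP, whose subject is the editors₂.
*the architects₁* c-commands the pronoun but from outside its binding domain, and is not c-commanded by it → coindexation permitted.
*the editors₂* c-commands the pronoun within its binding domain → coindexation would violate Principle B.
*the senators₃*: the pronoun c-commands this R-expression → coindexation would violate Principle C on *the senators₃*.

{1}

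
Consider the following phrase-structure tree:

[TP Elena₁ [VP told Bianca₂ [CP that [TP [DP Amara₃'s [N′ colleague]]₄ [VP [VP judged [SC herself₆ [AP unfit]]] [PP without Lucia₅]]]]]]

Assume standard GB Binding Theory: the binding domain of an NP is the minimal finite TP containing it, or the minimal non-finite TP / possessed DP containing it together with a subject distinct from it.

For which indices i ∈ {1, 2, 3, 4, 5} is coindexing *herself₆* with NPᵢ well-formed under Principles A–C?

*herself* is an anaphor, so Principle A applies: it must be bound in its binding domain.
Binding domain of *herself₆*: the embedded TP, whose subject is [Amara₃'s colleague]₄.
*Elena₁* c-commands the anaphor but is outside its binding domain → cannot satisfy Principle A.
*Bianca₂* c-commands the anaphor but is outside its binding domain → cannot satisfy Principle A.
*Amara₃* does not c-command the anaphor → cannot bind it.
*[Amara₃'s colleague]₄* c-commands the anaphor within its binding domain → licit binder.
*Lucia₅* does not c-command the anaphor → cannot bind it.

{4}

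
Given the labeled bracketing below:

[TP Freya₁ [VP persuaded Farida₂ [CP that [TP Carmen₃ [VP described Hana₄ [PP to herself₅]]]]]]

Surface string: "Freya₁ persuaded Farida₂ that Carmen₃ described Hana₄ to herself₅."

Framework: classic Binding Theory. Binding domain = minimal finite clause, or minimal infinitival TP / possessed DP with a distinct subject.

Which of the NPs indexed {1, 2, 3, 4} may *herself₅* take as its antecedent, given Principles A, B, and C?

*herself* is an anaphor, so Principle A applies: it must be bound in its binding domain.
Binding domain of *herself₅*: the embedded TP, whose subject is Carmen₃.
*Freya₁* c-commands the anaphor but is outside its binding domain → cannot satisfy Principle A.
*Farida₂* c-commands the anaphor but is outside its binding domain → cannot satisfy Principle A.
*Carmen₃* c-commands the anaphor within its binding domain → licit binder.
*Hana₄* c-commands the anaphor within its binding domain → licit binder.

{3, 4}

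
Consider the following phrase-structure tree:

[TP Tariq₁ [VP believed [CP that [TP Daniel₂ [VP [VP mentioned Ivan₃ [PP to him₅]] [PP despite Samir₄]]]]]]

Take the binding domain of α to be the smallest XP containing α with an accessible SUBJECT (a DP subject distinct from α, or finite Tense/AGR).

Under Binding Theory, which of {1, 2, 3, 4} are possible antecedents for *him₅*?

*him* is a pronoun, so Principle B applies: it must be free in its binding domain.
Binding domain of *him₅*: the embedded TP, whose subject is Daniel₂.
*Tariq₁* c-commands the pronoun but from outside its binding domain, and is not c-commanded by it → coindexation permitted.
*Daniel₂* c-commands the pronoun within its binding domain → coindexation would violate Principle B.
*Ivan₃* c-commands the pronoun within its binding domain → coindexation would violate Principle B.
*Samir₄* and the pronoun do not c-command one another → neither Principle B nor Principle C is at stake; coindexation permitted.

{1, 4}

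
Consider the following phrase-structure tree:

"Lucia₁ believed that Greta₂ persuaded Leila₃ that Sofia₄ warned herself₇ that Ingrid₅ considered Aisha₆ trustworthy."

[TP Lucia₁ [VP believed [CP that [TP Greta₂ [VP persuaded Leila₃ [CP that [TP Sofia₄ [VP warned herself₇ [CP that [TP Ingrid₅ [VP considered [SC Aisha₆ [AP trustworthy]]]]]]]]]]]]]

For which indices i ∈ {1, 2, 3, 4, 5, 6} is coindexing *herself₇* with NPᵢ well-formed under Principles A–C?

{4}

*herself* is an anaphor, so Principle A applies: it must be bound in its binding domain.
Binding domain of *herself₇*: the embedded TP, whose subject is Sofia₄.
*Lucia₁* c-commands the anaphor but is outside its binding domain → cannot satisfy Principle A.
*Greta₂* c-commands the anaphor but is outside its binding domain → cannot satisfy Principle A.
*Leila₃* c-commands the anaphor but is outside its binding domain → cannot satisfy Principle A.
*Sofia₄* c-commands the anaphor within its binding domain → licit binder.
*Ingrid₅* does not c-command the anaphor → cannot bind it.
*Aisha₆* does not c-command the anaphor → cannot bind it.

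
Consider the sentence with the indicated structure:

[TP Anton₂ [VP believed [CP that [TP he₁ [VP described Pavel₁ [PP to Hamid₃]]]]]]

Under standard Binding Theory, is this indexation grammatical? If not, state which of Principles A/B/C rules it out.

The two coindexed NPs are *he₁* and *Pavel₁*.
*Pavel₁* is an R-expression. Principle C requires it to be free everywhere.
*he₁* c-commands it and carries the same index.
The R-expression is bound → Principle C violation.

Principle C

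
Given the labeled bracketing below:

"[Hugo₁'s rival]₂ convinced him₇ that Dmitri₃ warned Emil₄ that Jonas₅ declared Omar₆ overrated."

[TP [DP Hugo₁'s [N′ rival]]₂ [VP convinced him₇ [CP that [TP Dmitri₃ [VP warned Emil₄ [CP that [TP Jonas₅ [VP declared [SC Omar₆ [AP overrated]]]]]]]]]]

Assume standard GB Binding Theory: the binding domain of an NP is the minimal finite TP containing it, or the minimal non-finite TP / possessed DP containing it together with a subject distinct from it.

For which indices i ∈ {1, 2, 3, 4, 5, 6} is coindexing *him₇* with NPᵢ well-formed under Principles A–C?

{1}

*him* is a pronoun, so Principle B applies: it must be free in its binding domain.
Binding domain of *him₇*: the matrix TP, whose subject is [Hugo₁'s rival]₂.
*Hugo₁* and the pronoun do not c-command one another → neither Principle B nor Principle C is at stake; coindexation permitted.
*[Hugo₁'s rival]₂* c-commands the pronoun within its binding domain → coindexation would violate Principle B.
*Dmitri₃*: the pronoun c-commands this R-expression → coindexation would violate Principle C on *Dmitri₃*.
*Emil₄*: the pronoun c-commands this R-expression → coindexation would violate Principle C on *Emil₄*.
*Jonas₅*: the pronoun c-commands this R-expression → coindexation would violate Principle C on *Jonas₅*.
*Omar₆*: the pronoun c-commands this R-expression → coindexation would violate Principle C on *Omar₆*.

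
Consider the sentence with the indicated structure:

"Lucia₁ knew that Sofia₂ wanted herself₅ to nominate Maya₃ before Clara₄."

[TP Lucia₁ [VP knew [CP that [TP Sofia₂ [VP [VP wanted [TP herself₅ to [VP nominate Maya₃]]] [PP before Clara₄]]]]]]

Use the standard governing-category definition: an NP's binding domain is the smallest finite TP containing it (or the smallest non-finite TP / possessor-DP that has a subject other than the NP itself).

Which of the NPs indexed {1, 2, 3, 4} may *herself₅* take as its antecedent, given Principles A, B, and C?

*herself* is an anaphor, so Principle A applies: it must be bound in its binding domain.
Binding domain of *herself₅*: the embedded TP, whose subject is Sofia₂.
*Lucia₁* c-commands the anaphor but is outside its binding domain → cannot satisfy Principle A.
*Sofia₂* c-commands the anaphor within its binding domain → licit binder.
*Maya₃* does not c-command the anaphor → cannot bind it.
*Clara₄* does not c-command the anaphor → cannot bind it.

{2}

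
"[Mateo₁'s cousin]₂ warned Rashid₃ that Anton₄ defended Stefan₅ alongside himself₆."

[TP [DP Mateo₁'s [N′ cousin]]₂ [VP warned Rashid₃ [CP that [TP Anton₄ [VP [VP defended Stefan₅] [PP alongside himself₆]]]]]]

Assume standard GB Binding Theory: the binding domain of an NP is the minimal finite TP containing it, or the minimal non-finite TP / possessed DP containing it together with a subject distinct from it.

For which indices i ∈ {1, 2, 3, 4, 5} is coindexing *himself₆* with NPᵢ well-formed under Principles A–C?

{4}

*himself* is an anaphor, so Principle A applies: it must be bound in its binding domain.
Binding domain of *himself₆*: the embedded TP, whose subject is Anton₄.
*Mateo₁* does not c-command the anaphor → cannot bind it.
*[Mateo₁'s cousin]₂* c-commands the anaphor but is outside its binding domain → cannot satisfy Principle A.
*Rashid₃* c-commands the anaphor but is outside its binding domain → cannot satisfy Principle A.
*Anton₄* c-commands the anaphor within its binding domain → licit binder.
*Stefan₅* does not c-command the anaphor → cannot bind it.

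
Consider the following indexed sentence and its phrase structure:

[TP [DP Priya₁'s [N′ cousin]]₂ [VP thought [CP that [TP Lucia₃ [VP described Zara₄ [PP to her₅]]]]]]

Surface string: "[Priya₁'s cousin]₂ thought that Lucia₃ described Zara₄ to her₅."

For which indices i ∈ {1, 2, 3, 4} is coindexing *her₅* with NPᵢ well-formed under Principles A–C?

*her* is a pronoun, so Principle B applies: it must be free in its binding domain.
Binding domain of *her₅*: the embedded TP, whose subject is Lucia₃.
*Priya₁* and the pronoun do not c-command one another → neither Principle B nor Principle C is at stake; coindexation permitted.
*[Priya₁'s cousin]₂* c-commands the pronoun but from outside its binding domain, and is not c-commanded by it → coindexation permitted.
*Lucia₃* c-commands the pronoun within its binding domain → coindexation would violate Principle B.
*Zara₄* c-commands the pronoun within its binding domain → coindexation would violate Principle B.

{1, 2}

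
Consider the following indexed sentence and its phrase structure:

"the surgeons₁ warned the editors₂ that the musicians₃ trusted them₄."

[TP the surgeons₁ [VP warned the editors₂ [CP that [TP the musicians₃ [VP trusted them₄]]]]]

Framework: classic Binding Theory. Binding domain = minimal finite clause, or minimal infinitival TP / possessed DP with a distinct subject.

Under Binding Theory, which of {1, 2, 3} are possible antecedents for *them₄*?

{1, 2}

*them* is a pronoun, so Principle B applies: it must be free in its binding domain.
Binding domain of *them₄*: the embedded TP, whose subject is the musicians₃.
*the surgeons₁* c-commands the pronoun but from outside its binding domain, and is not c-commanded by it → coindexation permitted.
*the editors₂* c-commands the pronoun but from outside its binding domain, and is not c-commanded by it → coindexation permitted.
*the musicians₃* c-commands the pronoun within its binding domain → coindexation would violate Principle B.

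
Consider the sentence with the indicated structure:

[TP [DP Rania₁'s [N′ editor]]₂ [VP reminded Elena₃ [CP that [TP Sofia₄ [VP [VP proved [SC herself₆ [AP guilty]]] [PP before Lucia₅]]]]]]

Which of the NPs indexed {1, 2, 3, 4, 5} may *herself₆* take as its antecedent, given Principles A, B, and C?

{4}

*herself* is an anaphor, so Principle A applies: it must be bound in its binding domain.
Binding domain of *herself₆*: the embedded TP, whose subject is Sofia₄.
*Rania₁* does not c-command the anaphor → cannot bind it.
*[Rania₁'s editor]₂* c-commands the anaphor but is outside its binding domain → cannot satisfy Principle A.
*Elena₃* c-commands the anaphor but is outside its binding domain → cannot satisfy Principle A.
*Sofia₄* c-commands the anaphor within its binding domain → licit binder.
*Lucia₅* does not c-command the anaphor → cannot bind it.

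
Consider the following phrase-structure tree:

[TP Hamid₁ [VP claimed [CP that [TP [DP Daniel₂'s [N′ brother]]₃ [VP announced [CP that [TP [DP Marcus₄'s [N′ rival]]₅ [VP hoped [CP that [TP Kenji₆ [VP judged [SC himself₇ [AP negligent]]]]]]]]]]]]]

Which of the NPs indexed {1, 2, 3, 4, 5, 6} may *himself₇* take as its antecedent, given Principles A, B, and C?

*himself* is an anaphor, so Principle A applies: it must be bound in its binding domain.
Binding domain of *himself₇*: the embedded TP, whose subject is Kenji₆.
*Hamid₁* c-commands the anaphor but is outside its binding domain → cannot satisfy Principle A.
*Daniel₂* does not c-command the anaphor → cannot bind it.
*[Daniel₂'s brother]₃* c-commands the anaphor but is outside its binding domain → cannot satisfy Principle A.
*Marcus₄* does not c-command the anaphor → cannot bind it.
*[Marcus₄'s rival]₅* c-commands the anaphor but is outside its binding domain → cannot satisfy Principle A.
*Kenji₆* c-commands the anaphor within its binding domain → licit binder.

{6}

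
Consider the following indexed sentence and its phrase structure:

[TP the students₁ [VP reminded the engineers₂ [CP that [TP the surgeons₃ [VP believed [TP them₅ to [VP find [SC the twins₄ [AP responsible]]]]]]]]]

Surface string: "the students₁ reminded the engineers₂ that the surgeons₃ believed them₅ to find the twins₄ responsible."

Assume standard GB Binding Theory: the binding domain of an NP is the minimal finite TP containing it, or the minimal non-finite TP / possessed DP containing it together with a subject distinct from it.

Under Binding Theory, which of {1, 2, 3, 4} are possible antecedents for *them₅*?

{1, 2}

*them* is a pronoun, so Principle B applies: it must be free in its binding domain.
Binding domain of *them₅*: the embedded TP, whose subject is the surgeons₃.
*the students₁* c-commands the pronoun but from outside its binding domain, and is not c-commanded by it → coindexation permitted.
*the engineers₂* c-commands the pronoun but from outside its binding domain, and is not c-commanded by it → coindexation permitted.
*the surgeons₃* c-commands the pronoun within its binding domain → coindexation would violate Principle B.
*the twins₄*: the pronoun c-commands this R-expression → coindexation would violate Principle C on *the twins₄*.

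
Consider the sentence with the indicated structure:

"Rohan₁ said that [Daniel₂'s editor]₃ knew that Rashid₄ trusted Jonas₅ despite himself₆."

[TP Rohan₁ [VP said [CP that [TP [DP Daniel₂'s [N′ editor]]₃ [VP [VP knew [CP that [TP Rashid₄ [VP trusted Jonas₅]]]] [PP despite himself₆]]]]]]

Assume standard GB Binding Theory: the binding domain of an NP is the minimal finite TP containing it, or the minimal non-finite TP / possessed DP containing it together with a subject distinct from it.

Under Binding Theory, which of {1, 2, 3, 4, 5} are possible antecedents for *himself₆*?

{3}

*himself* is an anaphor, so Principle A applies: it must be bound in its binding domain.
Binding domain of *himself₆*: the embedded TP, whose subject is [Daniel₂'s editor]₃.
*Rohan₁* c-commands the anaphor but is outside its binding domain → cannot satisfy Principle A.
*Daniel₂* does not c-command the anaphor → cannot bind it.
*[Daniel₂'s editor]₃* c-commands the anaphor within its binding domain → licit binder.
*Rashid₄* does not c-command the anaphor → cannot bind it.
*Jonas₅* does not c-command the anaphor → cannot bind it.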